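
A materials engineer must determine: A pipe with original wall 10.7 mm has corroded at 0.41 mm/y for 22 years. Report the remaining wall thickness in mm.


Remaining wall = original − CR × time
t = 10.7 − 0.41*22 = 10.7 − 9.02 = 1.68 mm

1.68 mm


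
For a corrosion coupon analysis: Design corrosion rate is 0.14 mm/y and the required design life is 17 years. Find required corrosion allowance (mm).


Corrosion allowance = CR × design life
CA = 0.14 * 17 = 2.38 mm

2.38 mm


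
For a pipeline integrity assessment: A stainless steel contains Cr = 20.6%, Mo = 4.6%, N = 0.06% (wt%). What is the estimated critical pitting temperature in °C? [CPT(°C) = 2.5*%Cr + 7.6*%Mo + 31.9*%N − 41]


Apply the ASTM G48 empirical CPT estimate: CPT(°C) = 2.5*%Cr + 7.6*%Mo + 31.9*%N − 41
2.5*20.6 = 51.5; 7.6*4.6 = 34.96; 31.9*0.06 = 1.914
CPT = 51.5 + 34.96 + 1.914 − 41 = 47.374 °C
Rounded to 0.1 °C: CPT ≈ 47.4 °C

47.4 °C


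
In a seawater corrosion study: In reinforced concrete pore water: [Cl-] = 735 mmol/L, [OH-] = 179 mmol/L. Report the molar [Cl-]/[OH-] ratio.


Threshold parameter = [Cl-] / [OH-] (molar basis; both in mmol/L, so units cancel)
Ratio = 735 / 179 = 4.11

4.11


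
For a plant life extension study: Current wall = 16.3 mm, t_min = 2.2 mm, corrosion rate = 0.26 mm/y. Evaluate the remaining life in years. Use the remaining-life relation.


Apply the remaining-life relation: RL = (t_current − t_min) / CR
RL = (16.3 − 2.2) / 0.26 = 14.1 / 0.26 = 54.2 years

54.2 years


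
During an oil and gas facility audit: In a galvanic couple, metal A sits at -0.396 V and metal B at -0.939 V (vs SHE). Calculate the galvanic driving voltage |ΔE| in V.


Driving voltage is the absolute potential difference.
|ΔE| = |-0.396 − (-0.939)| = 0.543 V

0.543 V


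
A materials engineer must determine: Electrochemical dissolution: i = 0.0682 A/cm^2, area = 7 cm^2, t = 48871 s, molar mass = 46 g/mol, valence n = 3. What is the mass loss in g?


Apply Faraday's law: m = i*A*t*M / (n*F)
Total charge passed Q = i*A*t = 0.0682*7*48871 = 23331.0154 C
m = Q*M/(n*F) = 23331.0154*46/(3*96485) = 3.7077 g

3.7077 g


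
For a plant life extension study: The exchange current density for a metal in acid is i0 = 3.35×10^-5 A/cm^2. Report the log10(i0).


i0 = 3.35×10^-5 A/cm^2
log10(i0) = -4.475

-4.475


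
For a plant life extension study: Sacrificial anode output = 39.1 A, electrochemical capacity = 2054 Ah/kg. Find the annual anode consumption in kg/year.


Annual consumption = current * hours per year / capacity
Rate = 39.1 * 8760 / 2054 = 166.8 kg/year

166.8 kg/year


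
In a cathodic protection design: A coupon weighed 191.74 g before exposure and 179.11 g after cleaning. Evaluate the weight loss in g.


Weight loss = initial − final
WL = 191.74 − 179.11 = 12.63 g

12.63 g


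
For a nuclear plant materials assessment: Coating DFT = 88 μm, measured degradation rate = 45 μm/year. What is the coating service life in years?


Service life = thickness / degradation rate
Life = 88 / 45 = 2.0 years

2.0 years


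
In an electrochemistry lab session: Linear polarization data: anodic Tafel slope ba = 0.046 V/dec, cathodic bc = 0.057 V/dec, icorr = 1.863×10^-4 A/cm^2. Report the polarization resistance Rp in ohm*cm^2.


Apply the Stern-Geary equation: Rp = ba*bc / (2.303*icorr*(ba+bc))
ba*bc = 0.046*0.057 = 0.002622
ba+bc = 0.103; 2.303*icorr*(ba+bc) = 2.303*1.863×10^-4*0.103 = 4.4192037×10^-5
Rp = 0.002622 / 4.4192037×10^-5 = 59.3 ohm*cm^2

59.3 ohm*cm^2


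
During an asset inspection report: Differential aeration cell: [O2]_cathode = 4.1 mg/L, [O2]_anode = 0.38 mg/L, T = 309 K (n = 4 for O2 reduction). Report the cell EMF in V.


Apply the Nernst concentration-cell relation: E = (RT/nF)*ln(C_cathode/C_anode)
RT/nF = 8.314*309/(4*96485) = 0.00665654 V
ln(4.1/0.38) = 2.37857
E = 0.00665654 * 2.37857 = 0.01583 V

0.01583 V


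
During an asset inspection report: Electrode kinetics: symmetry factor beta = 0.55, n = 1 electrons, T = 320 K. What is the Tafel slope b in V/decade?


Apply the Tafel slope relation: b = 2.303*R*T/(beta*n*F)
Numerator: 2.303 * 8.314 * 320 = 6127.09
Denominator: 0.55 * 1 * 96485 = 53066.75
b = 6127.09 / 53066.75 = 0.1155 V/decade

0.1155 V/decade


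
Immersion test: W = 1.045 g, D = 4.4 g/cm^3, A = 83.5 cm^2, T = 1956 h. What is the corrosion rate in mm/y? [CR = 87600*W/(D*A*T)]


Apply the mm/y weight-loss relation: CR = 87600 * W / (D * A * T)
Numerator: 87600 * 1.045 = 91542.0
Denominator: 4.4 * 83.5 * 1956 = 718634.4
CR = 91542.0 / 718634.4 = 0.127383 mm/y

0.127383 mm/y


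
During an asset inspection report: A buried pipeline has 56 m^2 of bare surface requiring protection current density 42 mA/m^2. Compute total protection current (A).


I = area * current density, then convert mA → A (÷1000)
I = 56 * 42 / 1000 = 2.35 A

2.35 A


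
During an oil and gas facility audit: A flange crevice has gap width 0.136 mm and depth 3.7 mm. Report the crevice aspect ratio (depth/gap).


Aspect ratio = depth / gap
Ratio = 3.7 / 0.136 = 27.2

27.2


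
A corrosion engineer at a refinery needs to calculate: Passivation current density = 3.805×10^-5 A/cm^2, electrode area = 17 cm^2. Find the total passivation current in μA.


I = i_pass * A, then convert A → μA (×10^6)
I = 3.805×10^-5 * 17 * 10^6 = 646.85 μA

646.85 μA


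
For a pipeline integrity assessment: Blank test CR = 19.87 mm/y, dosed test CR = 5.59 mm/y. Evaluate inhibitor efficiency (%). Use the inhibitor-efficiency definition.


Apply the inhibitor-efficiency definition: IE = (CR_blank − CR_inh)/CR_blank × 100
IE = (19.87 − 5.59) / 19.87 × 100
IE = 14.28 / 19.87 × 100 = 71.9 %

71.9 %


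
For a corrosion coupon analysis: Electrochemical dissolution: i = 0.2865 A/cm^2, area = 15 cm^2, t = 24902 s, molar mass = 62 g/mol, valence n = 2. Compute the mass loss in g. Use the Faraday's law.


Apply Faraday's law: m = i*A*t*M / (n*F)
Total charge passed Q = i*A*t = 0.2865*15*24902 = 107016.345 C
m = Q*M/(n*F) = 107016.345*62/(2*96485) = 34.384 g

34.384 g


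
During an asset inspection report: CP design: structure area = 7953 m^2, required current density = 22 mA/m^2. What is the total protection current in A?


I = area * current density, then convert mA → A (÷1000)
I = 7953 * 22 / 1000 = 174.97 A

174.97 A


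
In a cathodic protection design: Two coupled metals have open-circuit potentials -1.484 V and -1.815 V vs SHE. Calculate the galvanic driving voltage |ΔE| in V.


Driving voltage is the absolute potential difference.
|ΔE| = |-1.484 − (-1.815)| = 0.331 V

0.331 V


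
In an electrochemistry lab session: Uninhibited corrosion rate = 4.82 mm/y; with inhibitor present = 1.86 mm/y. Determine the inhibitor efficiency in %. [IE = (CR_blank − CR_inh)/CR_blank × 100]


Apply the inhibitor-efficiency definition: IE = (CR_blank − CR_inh)/CR_blank × 100
IE = (4.82 − 1.86) / 4.82 × 100
IE = 2.96 / 4.82 × 100 = 61.4 %

61.4 %


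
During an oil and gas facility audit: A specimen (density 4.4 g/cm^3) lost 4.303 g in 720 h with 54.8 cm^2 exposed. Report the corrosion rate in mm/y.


Apply the mm/y weight-loss relation: CR = 87600 * W / (D * A * T)
Numerator: 87600 * 4.303 = 376942.8
Denominator: 4.4 * 54.8 * 720 = 173606.4
CR = 376942.8 / 173606.4 = 2.171249 mm/y

2.171249 mm/y


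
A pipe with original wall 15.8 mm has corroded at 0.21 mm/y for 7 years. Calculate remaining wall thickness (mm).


Remaining wall = original − CR × time
t = 15.8 − 0.21*7 = 15.8 − 1.47 = 14.33 mm

14.33 mm


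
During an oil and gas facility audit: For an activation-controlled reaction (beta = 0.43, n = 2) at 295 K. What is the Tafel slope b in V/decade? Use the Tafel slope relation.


Apply the Tafel slope relation: b = 2.303*R*T/(beta*n*F)
Numerator: 2.303 * 8.314 * 295 = 5648.41
Denominator: 0.43 * 2 * 96485 = 82977.1
b = 5648.41 / 82977.1 = 0.0681 V/decade

0.0681 V/decade


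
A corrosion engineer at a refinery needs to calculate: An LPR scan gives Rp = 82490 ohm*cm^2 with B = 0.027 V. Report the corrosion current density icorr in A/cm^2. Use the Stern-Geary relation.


Apply the Stern-Geary relation: icorr = B / Rp
icorr = 0.027 / 82490 = 3.273×10^-7 A/cm^2

3.273×10^-7 A/cm^2


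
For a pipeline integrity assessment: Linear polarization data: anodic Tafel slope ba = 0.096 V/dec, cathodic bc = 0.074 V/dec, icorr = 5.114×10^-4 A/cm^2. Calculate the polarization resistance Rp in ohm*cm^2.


Apply the Stern-Geary equation: Rp = ba*bc / (2.303*icorr*(ba+bc))
ba*bc = 0.096*0.074 = 0.007104
ba+bc = 0.17; 2.303*icorr*(ba+bc) = 2.303*5.114×10^-4*0.17 = 2.0021821×10^-4
Rp = 0.007104 / 2.0021821×10^-4 = 35.48 ohm*cm^2

35.48 ohm*cm^2


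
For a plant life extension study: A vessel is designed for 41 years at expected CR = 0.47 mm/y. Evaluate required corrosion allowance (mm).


Corrosion allowance = CR × design life
CA = 0.47 * 41 = 19.27 mm

19.27 mm


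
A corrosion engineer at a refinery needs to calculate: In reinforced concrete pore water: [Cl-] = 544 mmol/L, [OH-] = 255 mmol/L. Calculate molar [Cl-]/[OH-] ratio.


Threshold parameter = [Cl-] / [OH-] (molar basis; both in mmol/L, so units cancel)
Ratio = 544 / 255 = 2.13

2.13


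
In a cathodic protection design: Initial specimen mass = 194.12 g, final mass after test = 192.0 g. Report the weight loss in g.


Weight loss = initial − final
WL = 194.12 − 192.0 = 2.12 g

2.12 g


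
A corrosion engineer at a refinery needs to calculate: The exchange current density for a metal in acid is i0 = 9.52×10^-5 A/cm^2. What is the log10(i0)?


i0 = 9.52×10^-5 A/cm^2
log10(i0) = -4.021

-4.021


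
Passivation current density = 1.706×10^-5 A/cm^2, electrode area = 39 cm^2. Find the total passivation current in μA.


I = i_pass * A, then convert A → μA (×10^6)
I = 1.706×10^-5 * 39 * 10^6 = 665.34 μA

665.34 μA


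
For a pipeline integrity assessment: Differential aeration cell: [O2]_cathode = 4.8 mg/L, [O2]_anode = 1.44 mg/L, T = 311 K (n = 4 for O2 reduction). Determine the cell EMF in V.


Apply the Nernst concentration-cell relation: E = (RT/nF)*ln(C_cathode/C_anode)
RT/nF = 8.314*311/(4*96485) = 0.00669963 V
ln(4.8/1.44) = 1.20397
E = 0.00669963 * 1.20397 = 0.00807 V

0.00807 V


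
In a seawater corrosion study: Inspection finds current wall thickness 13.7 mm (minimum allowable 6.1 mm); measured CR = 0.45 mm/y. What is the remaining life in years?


Apply the remaining-life relation: RL = (t_current − t_min) / CR
RL = (13.7 − 6.1) / 0.45 = 7.6 / 0.45 = 16.9 years

16.9 years


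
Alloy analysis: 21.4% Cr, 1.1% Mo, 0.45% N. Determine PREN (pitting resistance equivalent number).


Apply the PREN formula: PREN = Cr + 3.3*Mo + 16*N
PREN = 21.4 + 3.3*1.1 + 16*0.45
PREN = 21.4 + 3.63 + 7.2 = 32.23

32.23


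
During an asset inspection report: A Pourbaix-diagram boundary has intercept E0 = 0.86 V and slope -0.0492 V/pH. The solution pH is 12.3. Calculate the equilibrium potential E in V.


Apply the Pourbaix line equation: E = E0 + slope*pH
E = 0.86 + (-0.0492)*12.3 = 0.86 + (-0.60516) = 0.25484 V
Rounded to 4 decimal places: E = 0.2548 V

0.2548 V


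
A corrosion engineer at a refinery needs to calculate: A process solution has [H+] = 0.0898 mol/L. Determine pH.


pH = −log10[H+]
pH = −log10(0.0898) = 1.05

1.05


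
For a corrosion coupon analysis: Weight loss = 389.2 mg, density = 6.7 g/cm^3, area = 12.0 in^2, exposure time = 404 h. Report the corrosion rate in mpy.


Apply the mpy weight-loss relation: CR = 534 * W / (D * A * T)
Numerator: 534 * 389.2 = 207832.8
Denominator: 6.7 * 12.0 * 404 = 32481.6
CR = 207832.8 / 32481.6 = 6.39848 mpy

6.39848 mpy


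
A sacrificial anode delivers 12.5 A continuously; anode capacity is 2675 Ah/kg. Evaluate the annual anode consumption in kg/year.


Annual consumption = current * hours per year / capacity
Rate = 12.5 * 8760 / 2675 = 40.9 kg/year

40.9 kg/year


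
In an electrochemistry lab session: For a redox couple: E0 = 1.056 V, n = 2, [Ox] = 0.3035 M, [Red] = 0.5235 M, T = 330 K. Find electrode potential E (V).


Apply the Nernst equation: E = E0 + (RT/nF)*ln([Ox]/[Red])
Step 1: RT/nF = 8.314*330/(2*96485) = 0.01421786 V
Step 2: [Ox]/[Red] = 0.3035/0.5235 = 0.579752
Step 3: ln(0.579752) = -0.545155
Step 4: correction = 0.01421786 * -0.545155 = -0.008 V
E = 1.056 + -0.008 = 1.048 V

1.048 V


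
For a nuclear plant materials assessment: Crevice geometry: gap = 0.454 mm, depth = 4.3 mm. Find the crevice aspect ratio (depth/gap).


Aspect ratio = depth / gap
Ratio = 4.3 / 0.454 = 9.5

9.5


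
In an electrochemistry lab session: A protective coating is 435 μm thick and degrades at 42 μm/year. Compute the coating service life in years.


Service life = thickness / degradation rate
Life = 435 / 42 = 10.4 years

10.4 years


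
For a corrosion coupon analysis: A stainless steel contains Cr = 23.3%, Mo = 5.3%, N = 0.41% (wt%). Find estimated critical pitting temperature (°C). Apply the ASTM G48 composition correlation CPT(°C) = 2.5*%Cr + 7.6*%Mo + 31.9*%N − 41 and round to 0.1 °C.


Apply the ASTM G48 empirical CPT estimate: CPT(°C) = 2.5*%Cr + 7.6*%Mo + 31.9*%N − 41
2.5*23.3 = 58.25; 7.6*5.3 = 40.28; 31.9*0.41 = 13.079
CPT = 58.25 + 40.28 + 13.079 − 41 = 70.609 °C
Rounded to 0.1 °C: CPT ≈ 70.6 °C

70.6 °C


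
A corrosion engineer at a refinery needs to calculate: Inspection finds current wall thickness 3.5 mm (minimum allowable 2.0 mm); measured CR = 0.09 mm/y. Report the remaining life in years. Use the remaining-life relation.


Apply the remaining-life relation: RL = (t_current − t_min) / CR
RL = (3.5 − 2.0) / 0.09 = 1.5 / 0.09 = 16.7 years

16.7 years


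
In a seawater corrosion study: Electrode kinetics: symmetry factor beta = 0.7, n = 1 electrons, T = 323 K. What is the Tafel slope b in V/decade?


Apply the Tafel slope relation: b = 2.303*R*T/(beta*n*F)
Numerator: 2.303 * 8.314 * 323 = 6184.53
Denominator: 0.7 * 1 * 96485 = 67539.5
b = 6184.53 / 67539.5 = 0.092 V/decade

0.092 V/decade


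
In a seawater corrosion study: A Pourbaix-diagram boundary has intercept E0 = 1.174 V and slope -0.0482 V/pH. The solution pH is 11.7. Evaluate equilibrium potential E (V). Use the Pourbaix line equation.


Apply the Pourbaix line equation: E = E0 + slope*pH
E = 1.174 + (-0.0482)*11.7 = 1.174 + (-0.56394) = 0.61006 V
Rounded to 4 decimal places: E = 0.6101 V

0.6101 V


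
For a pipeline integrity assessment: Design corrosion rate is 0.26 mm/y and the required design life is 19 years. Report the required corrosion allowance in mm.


Corrosion allowance = CR × design life
CA = 0.26 * 19 = 4.94 mm

4.94 mm


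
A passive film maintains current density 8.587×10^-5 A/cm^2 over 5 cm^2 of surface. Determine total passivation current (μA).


I = i_pass * A, then convert A → μA (×10^6)
I = 8.587×10^-5 * 5 * 10^6 = 429.35 μA

429.35 μA


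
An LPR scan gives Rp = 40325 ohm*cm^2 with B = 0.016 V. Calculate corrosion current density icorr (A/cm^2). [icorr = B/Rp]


Apply the Stern-Geary relation: icorr = B / Rp
icorr = 0.016 / 40325 = 3.968×10^-7 A/cm^2

3.968×10^-7 A/cm^2


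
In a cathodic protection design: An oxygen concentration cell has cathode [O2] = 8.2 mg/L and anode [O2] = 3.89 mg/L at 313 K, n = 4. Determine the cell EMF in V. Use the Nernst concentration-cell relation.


Apply the Nernst concentration-cell relation: E = (RT/nF)*ln(C_cathode/C_anode)
RT/nF = 8.314*313/(4*96485) = 0.00674271 V
ln(8.2/3.89) = 0.74572
E = 0.00674271 * 0.74572 = 0.00503 V

0.00503 V


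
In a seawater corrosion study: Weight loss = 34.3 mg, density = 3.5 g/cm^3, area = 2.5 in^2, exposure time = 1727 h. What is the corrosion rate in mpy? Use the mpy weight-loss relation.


Apply the mpy weight-loss relation: CR = 534 * W / (D * A * T)
Numerator: 534 * 34.3 = 18316.2
Denominator: 3.5 * 2.5 * 1727 = 15111.25
CR = 18316.2 / 15111.25 = 1.2121 mpy

1.2121 mpy


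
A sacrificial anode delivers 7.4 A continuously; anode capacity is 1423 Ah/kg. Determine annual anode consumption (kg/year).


Annual consumption = current * hours per year / capacity
Rate = 7.4 * 8760 / 1423 = 45.6 kg/year

45.6 kg/year


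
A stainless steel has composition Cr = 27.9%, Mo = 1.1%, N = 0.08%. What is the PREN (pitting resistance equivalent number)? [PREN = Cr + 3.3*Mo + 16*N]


Apply the PREN formula: PREN = Cr + 3.3*Mo + 16*N
PREN = 27.9 + 3.3*1.1 + 16*0.08
PREN = 27.9 + 3.63 + 1.28 = 32.81

32.81


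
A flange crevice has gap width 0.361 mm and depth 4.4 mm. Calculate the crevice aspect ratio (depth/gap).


Aspect ratio = depth / gap
Ratio = 4.4 / 0.361 = 12.2

12.2


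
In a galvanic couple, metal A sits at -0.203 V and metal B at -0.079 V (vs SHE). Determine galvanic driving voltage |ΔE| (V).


Driving voltage is the absolute potential difference.
|ΔE| = |-0.203 − (-0.079)| = 0.124 V

0.124 V


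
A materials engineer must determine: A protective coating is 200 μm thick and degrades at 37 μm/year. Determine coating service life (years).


Service life = thickness / degradation rate
Life = 200 / 37 = 5.4 years

5.4 years


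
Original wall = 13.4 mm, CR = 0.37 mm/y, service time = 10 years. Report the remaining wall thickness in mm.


Remaining wall = original − CR × time
t = 13.4 − 0.37*10 = 13.4 − 3.7 = 9.7 mm

9.7 mm


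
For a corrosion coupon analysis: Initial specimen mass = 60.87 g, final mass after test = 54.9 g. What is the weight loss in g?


Weight loss = initial − final
WL = 60.87 − 54.9 = 5.97 g

5.97 g


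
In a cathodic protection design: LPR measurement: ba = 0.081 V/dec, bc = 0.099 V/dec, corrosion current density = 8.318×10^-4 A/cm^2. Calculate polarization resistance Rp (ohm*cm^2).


Apply the Stern-Geary equation: Rp = ba*bc / (2.303*icorr*(ba+bc))
ba*bc = 0.081*0.099 = 0.008019
ba+bc = 0.18; 2.303*icorr*(ba+bc) = 2.303*8.318×10^-4*0.18 = 3.4481437×10^-4
Rp = 0.008019 / 3.4481437×10^-4 = 23.26 ohm*cm^2

23.26 ohm*cm^2


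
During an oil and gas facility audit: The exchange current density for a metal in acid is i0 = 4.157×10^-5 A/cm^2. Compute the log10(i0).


i0 = 4.157×10^-5 A/cm^2
log10(i0) = -4.381

-4.381


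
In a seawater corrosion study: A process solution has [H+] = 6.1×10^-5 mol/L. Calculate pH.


pH = −log10[H+]
pH = −log10(6.1×10^-5) = 4.21

4.21


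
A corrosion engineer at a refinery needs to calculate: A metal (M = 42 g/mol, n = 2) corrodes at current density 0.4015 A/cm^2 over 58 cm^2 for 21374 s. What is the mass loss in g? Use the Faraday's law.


Apply Faraday's law: m = i*A*t*M / (n*F)
Total charge passed Q = i*A*t = 0.4015*58*21374 = 497736.338 C
m = Q*M/(n*F) = 497736.338*42/(2*96485) = 108.3325 g

108.3325 g


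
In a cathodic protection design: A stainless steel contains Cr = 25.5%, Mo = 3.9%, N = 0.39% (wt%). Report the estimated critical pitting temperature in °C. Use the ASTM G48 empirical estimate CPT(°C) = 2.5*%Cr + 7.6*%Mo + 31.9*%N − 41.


Apply the ASTM G48 empirical CPT estimate: CPT(°C) = 2.5*%Cr + 7.6*%Mo + 31.9*%N − 41
2.5*25.5 = 63.75; 7.6*3.9 = 29.64; 31.9*0.39 = 12.441
CPT = 63.75 + 29.64 + 12.441 − 41 = 64.831 °C
Rounded to 0.1 °C: CPT ≈ 64.8 °C

64.8 °C


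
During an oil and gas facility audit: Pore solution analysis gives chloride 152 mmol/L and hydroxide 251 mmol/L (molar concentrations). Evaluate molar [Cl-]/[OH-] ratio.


Threshold parameter = [Cl-] / [OH-] (molar basis; both in mmol/L, so units cancel)
Ratio = 152 / 251 = 0.61

0.61


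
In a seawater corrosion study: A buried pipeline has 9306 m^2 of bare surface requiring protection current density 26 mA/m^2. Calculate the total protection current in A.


I = area * current density, then convert mA → A (÷1000)
I = 9306 * 26 / 1000 = 241.96 A

241.96 A


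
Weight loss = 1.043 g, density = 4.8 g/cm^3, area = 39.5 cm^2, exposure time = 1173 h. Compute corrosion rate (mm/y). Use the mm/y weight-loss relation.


Apply the mm/y weight-loss relation: CR = 87600 * W / (D * A * T)
Numerator: 87600 * 1.043 = 91366.8
Denominator: 4.8 * 39.5 * 1173 = 222400.8
CR = 91366.8 / 222400.8 = 0.41082 mm/y

0.41082 mm/y


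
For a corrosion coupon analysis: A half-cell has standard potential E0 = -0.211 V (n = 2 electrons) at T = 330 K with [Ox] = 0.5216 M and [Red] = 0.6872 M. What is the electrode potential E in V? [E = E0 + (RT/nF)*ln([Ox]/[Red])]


Apply the Nernst equation: E = E0 + (RT/nF)*ln([Ox]/[Red])
Step 1: RT/nF = 8.314*330/(2*96485) = 0.01421786 V
Step 2: [Ox]/[Red] = 0.5216/0.6872 = 0.759022
Step 3: ln(0.759022) = -0.275725
Step 4: correction = 0.01421786 * -0.275725 = -0.0039 V
E = -0.211 + -0.0039 = -0.2149 V

-0.2149 V


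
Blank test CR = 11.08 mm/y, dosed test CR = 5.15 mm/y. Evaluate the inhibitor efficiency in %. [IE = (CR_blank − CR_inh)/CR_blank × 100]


Apply the inhibitor-efficiency definition: IE = (CR_blank − CR_inh)/CR_blank × 100
IE = (11.08 − 5.15) / 11.08 × 100
IE = 5.93 / 11.08 × 100 = 53.5 %

53.5 %


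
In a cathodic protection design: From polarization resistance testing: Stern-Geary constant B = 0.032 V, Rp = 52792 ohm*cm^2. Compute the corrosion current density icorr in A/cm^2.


Apply the Stern-Geary relation: icorr = B / Rp
icorr = 0.032 / 52792 = 6.062×10^-7 A/cm^2

6.062×10^-7 A/cm^2


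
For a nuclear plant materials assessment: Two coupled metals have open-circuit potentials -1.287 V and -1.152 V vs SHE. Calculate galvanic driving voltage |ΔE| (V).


Driving voltage is the absolute potential difference.
|ΔE| = |-1.287 − (-1.152)| = 0.135 V

0.135 V


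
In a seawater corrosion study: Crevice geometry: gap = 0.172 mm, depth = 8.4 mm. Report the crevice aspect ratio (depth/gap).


Aspect ratio = depth / gap
Ratio = 8.4 / 0.172 = 48.8

48.8


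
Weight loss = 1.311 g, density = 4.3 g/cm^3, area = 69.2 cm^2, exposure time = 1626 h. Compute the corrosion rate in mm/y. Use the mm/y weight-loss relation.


Apply the mm/y weight-loss relation: CR = 87600 * W / (D * A * T)
Numerator: 87600 * 1.311 = 114843.6
Denominator: 4.3 * 69.2 * 1626 = 483832.56
CR = 114843.6 / 483832.56 = 0.23736 mm/y

0.23736 mm/y


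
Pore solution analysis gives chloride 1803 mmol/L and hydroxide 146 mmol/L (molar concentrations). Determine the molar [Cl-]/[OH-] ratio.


Threshold parameter = [Cl-] / [OH-] (molar basis; both in mmol/L, so units cancel)
Ratio = 1803 / 146 = 12.35

12.35


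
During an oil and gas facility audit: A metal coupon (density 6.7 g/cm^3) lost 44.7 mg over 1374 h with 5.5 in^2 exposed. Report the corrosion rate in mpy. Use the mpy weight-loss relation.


Apply the mpy weight-loss relation: CR = 534 * W / (D * A * T)
Numerator: 534 * 44.7 = 23869.8
Denominator: 6.7 * 5.5 * 1374 = 50631.9
CR = 23869.8 / 50631.9 = 0.47144 mpy

0.47144 mpy


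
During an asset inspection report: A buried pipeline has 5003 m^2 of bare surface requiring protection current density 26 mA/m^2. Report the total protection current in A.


I = area * current density, then convert mA → A (÷1000)
I = 5003 * 26 / 1000 = 130.08 A

130.08 A


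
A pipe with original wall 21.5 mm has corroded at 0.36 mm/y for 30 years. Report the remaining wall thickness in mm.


Remaining wall = original − CR × time
t = 21.5 − 0.36*30 = 21.5 − 10.8 = 10.7 mm

10.7 mm


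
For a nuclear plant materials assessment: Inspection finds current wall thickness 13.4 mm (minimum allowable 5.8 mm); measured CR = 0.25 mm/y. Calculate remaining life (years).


Apply the remaining-life relation: RL = (t_current − t_min) / CR
RL = (13.4 − 5.8) / 0.25 = 7.6 / 0.25 = 30.4 years

30.4 years


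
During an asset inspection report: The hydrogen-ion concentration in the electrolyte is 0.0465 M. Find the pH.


pH = −log10[H+]
pH = −log10(0.0465) = 1.33

1.33


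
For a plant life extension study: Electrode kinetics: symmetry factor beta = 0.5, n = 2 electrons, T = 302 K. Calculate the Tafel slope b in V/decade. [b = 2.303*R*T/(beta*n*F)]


Apply the Tafel slope relation: b = 2.303*R*T/(beta*n*F)
Numerator: 2.303 * 8.314 * 302 = 5782.44
Denominator: 0.5 * 2 * 96485 = 96485.0
b = 5782.44 / 96485.0 = 0.06 V/decade

0.06 V/decade


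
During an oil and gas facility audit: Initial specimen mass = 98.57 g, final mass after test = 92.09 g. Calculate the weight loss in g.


Weight loss = initial − final
WL = 98.57 − 92.09 = 6.48 g

6.48 g


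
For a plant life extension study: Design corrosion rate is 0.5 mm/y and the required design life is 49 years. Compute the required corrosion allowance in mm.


Corrosion allowance = CR × design life
CA = 0.5 * 49 = 24.5 mm

24.5 mm


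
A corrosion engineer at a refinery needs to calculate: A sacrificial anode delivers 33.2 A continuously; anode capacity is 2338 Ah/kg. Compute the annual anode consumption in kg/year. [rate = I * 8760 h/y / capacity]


Annual consumption = current * hours per year / capacity
Rate = 33.2 * 8760 / 2338 = 124.4 kg/year

124.4 kg/year


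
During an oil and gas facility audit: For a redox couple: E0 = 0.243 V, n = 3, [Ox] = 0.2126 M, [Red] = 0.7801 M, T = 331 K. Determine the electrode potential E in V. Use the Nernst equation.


Apply the Nernst equation: E = E0 + (RT/nF)*ln([Ox]/[Red])
Step 1: RT/nF = 8.314*331/(3*96485) = 0.00950729 V
Step 2: [Ox]/[Red] = 0.2126/0.7801 = 0.272529
Step 3: ln(0.272529) = -1.30001
Step 4: correction = 0.00950729 * -1.30001 = -0.012 V
E = 0.243 + -0.012 = 0.231 V

0.231 V


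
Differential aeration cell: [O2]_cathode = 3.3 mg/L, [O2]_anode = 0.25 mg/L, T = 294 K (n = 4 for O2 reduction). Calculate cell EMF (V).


Apply the Nernst concentration-cell relation: E = (RT/nF)*ln(C_cathode/C_anode)
RT/nF = 8.314*294/(4*96485) = 0.00633341 V
ln(3.3/0.25) = 2.58022
E = 0.00633341 * 2.58022 = 0.01634 V

0.01634 V


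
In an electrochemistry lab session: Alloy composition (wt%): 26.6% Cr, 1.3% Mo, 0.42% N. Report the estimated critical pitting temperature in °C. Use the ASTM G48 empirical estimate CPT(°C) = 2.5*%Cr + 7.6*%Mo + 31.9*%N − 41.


Apply the ASTM G48 empirical CPT estimate: CPT(°C) = 2.5*%Cr + 7.6*%Mo + 31.9*%N − 41
2.5*26.6 = 66.5; 7.6*1.3 = 9.88; 31.9*0.42 = 13.398
CPT = 66.5 + 9.88 + 13.398 − 41 = 48.778 °C
Rounded to 0.1 °C: CPT ≈ 48.8 °C

48.8 °C


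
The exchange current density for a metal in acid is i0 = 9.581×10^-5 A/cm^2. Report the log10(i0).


i0 = 9.581×10^-5 A/cm^2
log10(i0) = -4.019

-4.019


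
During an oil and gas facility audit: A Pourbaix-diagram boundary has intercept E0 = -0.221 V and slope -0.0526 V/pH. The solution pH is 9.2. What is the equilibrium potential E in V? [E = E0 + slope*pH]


Apply the Pourbaix line equation: E = E0 + slope*pH
E = -0.221 + (-0.0526)*9.2 = -0.221 + (-0.48392) = -0.70492 V
Rounded to 4 decimal places: E = -0.7049 V

-0.7049 V


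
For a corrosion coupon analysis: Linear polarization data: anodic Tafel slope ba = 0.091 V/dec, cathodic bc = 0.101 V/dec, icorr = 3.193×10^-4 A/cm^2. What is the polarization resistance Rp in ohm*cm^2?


Apply the Stern-Geary equation: Rp = ba*bc / (2.303*icorr*(ba+bc))
ba*bc = 0.091*0.101 = 0.009191
ba+bc = 0.192; 2.303*icorr*(ba+bc) = 2.303*3.193×10^-4*0.192 = 1.411868×10^-4
Rp = 0.009191 / 1.411868×10^-4 = 65.1 ohm*cm^2

65.1 ohm*cm^2


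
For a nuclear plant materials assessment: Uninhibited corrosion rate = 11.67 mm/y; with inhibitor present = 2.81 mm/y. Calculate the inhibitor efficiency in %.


Apply the inhibitor-efficiency definition: IE = (CR_blank − CR_inh)/CR_blank × 100
IE = (11.67 − 2.81) / 11.67 × 100
IE = 8.86 / 11.67 × 100 = 75.9 %

75.9 %


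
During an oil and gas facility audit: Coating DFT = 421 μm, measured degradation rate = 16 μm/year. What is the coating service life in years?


Service life = thickness / degradation rate
Life = 421 / 16 = 26.3 years

26.3 years


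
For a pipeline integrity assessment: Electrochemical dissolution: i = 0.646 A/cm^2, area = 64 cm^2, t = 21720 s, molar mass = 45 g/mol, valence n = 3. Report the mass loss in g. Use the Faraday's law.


Apply Faraday's law: m = i*A*t*M / (n*F)
Total charge passed Q = i*A*t = 0.646*64*21720 = 897991.68 C
m = Q*M/(n*F) = 897991.68*45/(3*96485) = 139.6059 g

139.6059 g


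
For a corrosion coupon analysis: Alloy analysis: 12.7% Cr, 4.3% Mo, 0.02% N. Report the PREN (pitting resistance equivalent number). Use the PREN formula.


Apply the PREN formula: PREN = Cr + 3.3*Mo + 16*N
PREN = 12.7 + 3.3*4.3 + 16*0.02
PREN = 12.7 + 14.19 + 0.32 = 27.21

27.21


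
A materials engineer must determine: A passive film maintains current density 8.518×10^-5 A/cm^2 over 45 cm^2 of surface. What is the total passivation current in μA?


I = i_pass * A, then convert A → μA (×10^6)
I = 8.518×10^-5 * 45 * 10^6 = 3833.1 μA

3833.1 μA


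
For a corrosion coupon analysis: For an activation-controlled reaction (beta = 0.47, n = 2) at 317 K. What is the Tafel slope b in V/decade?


Apply the Tafel slope relation: b = 2.303*R*T/(beta*n*F)
Numerator: 2.303 * 8.314 * 317 = 6069.64
Denominator: 0.47 * 2 * 96485 = 90695.9
b = 6069.64 / 90695.9 = 0.067 V/decade

0.067 V/decade


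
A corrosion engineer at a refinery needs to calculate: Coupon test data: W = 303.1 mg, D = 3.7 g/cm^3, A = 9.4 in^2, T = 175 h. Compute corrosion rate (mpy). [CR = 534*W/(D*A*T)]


Apply the mpy weight-loss relation: CR = 534 * W / (D * A * T)
Numerator: 534 * 303.1 = 161855.4
Denominator: 3.7 * 9.4 * 175 = 6086.5
CR = 161855.4 / 6086.5 = 26.5925 mpy

26.5925 mpy


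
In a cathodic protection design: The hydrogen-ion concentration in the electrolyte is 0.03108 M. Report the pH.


pH = −log10[H+]
pH = −log10(0.03108) = 1.51

1.51


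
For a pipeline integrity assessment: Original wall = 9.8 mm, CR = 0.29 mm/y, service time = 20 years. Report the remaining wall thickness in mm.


Remaining wall = original − CR × time
t = 9.8 − 0.29*20 = 9.8 − 5.8 = 4.0 mm

4.0 mm


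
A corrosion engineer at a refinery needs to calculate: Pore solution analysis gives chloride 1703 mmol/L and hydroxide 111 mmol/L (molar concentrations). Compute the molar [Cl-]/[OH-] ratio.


Threshold parameter = [Cl-] / [OH-] (molar basis; both in mmol/L, so units cancel)
Ratio = 1703 / 111 = 15.34

15.34


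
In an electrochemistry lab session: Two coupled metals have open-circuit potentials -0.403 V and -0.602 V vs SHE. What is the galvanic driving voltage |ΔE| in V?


Driving voltage is the absolute potential difference.
|ΔE| = |-0.403 − (-0.602)| = 0.199 V

0.199 V


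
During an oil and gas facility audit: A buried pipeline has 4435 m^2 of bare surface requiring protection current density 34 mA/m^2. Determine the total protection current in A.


I = area * current density, then convert mA → A (÷1000)
I = 4435 * 34 / 1000 = 150.79 A

150.79 A


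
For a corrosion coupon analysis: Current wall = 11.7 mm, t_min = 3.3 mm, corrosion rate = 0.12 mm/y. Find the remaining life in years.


Apply the remaining-life relation: RL = (t_current − t_min) / CR
RL = (11.7 − 3.3) / 0.12 = 8.4 / 0.12 = 70.0 years

70.0 years


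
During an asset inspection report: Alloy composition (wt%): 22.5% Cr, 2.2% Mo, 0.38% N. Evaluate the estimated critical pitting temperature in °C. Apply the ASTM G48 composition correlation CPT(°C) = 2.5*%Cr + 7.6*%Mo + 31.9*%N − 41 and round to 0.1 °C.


Apply the ASTM G48 empirical CPT estimate: CPT(°C) = 2.5*%Cr + 7.6*%Mo + 31.9*%N − 41
2.5*22.5 = 56.25; 7.6*2.2 = 16.72; 31.9*0.38 = 12.122
CPT = 56.25 + 16.72 + 12.122 − 41 = 44.092 °C
Rounded to 0.1 °C: CPT ≈ 44.1 °C

44.1 °C


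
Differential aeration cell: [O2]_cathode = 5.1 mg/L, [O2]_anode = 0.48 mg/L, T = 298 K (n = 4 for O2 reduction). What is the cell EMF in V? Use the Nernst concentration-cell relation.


Apply the Nernst concentration-cell relation: E = (RT/nF)*ln(C_cathode/C_anode)
RT/nF = 8.314*298/(4*96485) = 0.00641958 V
ln(5.1/0.48) = 2.36321
E = 0.00641958 * 2.36321 = 0.01517 V

0.01517 V


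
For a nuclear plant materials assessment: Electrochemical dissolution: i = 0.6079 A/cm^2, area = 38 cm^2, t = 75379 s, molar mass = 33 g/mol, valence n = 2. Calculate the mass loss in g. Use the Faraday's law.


Apply Faraday's law: m = i*A*t*M / (n*F)
Total charge passed Q = i*A*t = 0.6079*38*75379 = 1741269.9758 C
m = Q*M/(n*F) = 1741269.9758*33/(2*96485) = 297.77639 g

297.77639 g


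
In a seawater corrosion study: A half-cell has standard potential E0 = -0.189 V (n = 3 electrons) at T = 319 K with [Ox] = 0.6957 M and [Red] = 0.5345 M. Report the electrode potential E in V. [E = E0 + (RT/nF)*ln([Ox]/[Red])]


Apply the Nernst equation: E = E0 + (RT/nF)*ln([Ox]/[Red])
Step 1: RT/nF = 8.314*319/(3*96485) = 0.00916262 V
Step 2: [Ox]/[Red] = 0.6957/0.5345 = 1.30159
Step 3: ln(1.30159) = 0.263587
Step 4: correction = 0.00916262 * 0.263587 = 0.0024 V
E = -0.189 + 0.0024 = -0.1866 V

-0.1866 V


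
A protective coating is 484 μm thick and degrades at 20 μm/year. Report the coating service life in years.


Service life = thickness / degradation rate
Life = 484 / 20 = 24.2 years

24.2 years


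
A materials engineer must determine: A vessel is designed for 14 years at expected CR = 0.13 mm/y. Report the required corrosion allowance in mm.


Corrosion allowance = CR × design life
CA = 0.13 * 14 = 1.82 mm

1.82 mm


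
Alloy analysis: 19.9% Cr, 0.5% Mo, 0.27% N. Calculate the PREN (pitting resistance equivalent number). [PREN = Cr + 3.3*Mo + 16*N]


Apply the PREN formula: PREN = Cr + 3.3*Mo + 16*N
PREN = 19.9 + 3.3*0.5 + 16*0.27
PREN = 19.9 + 1.65 + 4.32 = 25.87

25.87


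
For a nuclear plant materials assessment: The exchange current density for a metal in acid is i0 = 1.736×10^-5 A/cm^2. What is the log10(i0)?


i0 = 1.736×10^-5 A/cm^2
log10(i0) = -4.76

-4.76


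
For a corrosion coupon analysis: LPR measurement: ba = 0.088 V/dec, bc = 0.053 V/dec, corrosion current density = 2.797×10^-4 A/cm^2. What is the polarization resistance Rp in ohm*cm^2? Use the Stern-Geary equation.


Apply the Stern-Geary equation: Rp = ba*bc / (2.303*icorr*(ba+bc))
ba*bc = 0.088*0.053 = 0.004664
ba+bc = 0.141; 2.303*icorr*(ba+bc) = 2.303*2.797×10^-4*0.141 = 9.0825023×10^-5
Rp = 0.004664 / 9.0825023×10^-5 = 51.4 ohm*cm^2

51.4 ohm*cm^2


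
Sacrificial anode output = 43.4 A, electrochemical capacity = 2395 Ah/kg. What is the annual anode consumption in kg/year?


Annual consumption = current * hours per year / capacity
Rate = 43.4 * 8760 / 2395 = 158.7 kg/year

158.7 kg/year


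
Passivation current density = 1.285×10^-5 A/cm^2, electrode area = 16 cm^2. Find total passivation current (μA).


I = i_pass * A, then convert A → μA (×10^6)
I = 1.285×10^-5 * 16 * 10^6 = 205.6 μA

205.6 μA


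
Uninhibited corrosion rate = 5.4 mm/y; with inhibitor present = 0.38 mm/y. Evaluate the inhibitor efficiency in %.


Apply the inhibitor-efficiency definition: IE = (CR_blank − CR_inh)/CR_blank × 100
IE = (5.4 − 0.38) / 5.4 × 100
IE = 5.02 / 5.4 × 100 = 93.0 %

93.0 %


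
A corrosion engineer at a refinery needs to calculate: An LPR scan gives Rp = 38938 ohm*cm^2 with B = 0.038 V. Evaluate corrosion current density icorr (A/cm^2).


Apply the Stern-Geary relation: icorr = B / Rp
icorr = 0.038 / 38938 = 9.759×10^-7 A/cm^2

9.759×10^-7 A/cm^2


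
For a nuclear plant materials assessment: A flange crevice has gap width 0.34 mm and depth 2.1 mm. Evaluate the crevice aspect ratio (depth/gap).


Aspect ratio = depth / gap
Ratio = 2.1 / 0.34 = 6.2

6.2


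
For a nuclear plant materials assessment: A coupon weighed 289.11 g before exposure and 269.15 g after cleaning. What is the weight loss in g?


Weight loss = initial − final
WL = 289.11 − 269.15 = 19.96 g

19.96 g


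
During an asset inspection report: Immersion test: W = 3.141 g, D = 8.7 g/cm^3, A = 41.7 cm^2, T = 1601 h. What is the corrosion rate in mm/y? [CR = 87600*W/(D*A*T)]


Apply the mm/y weight-loss relation: CR = 87600 * W / (D * A * T)
Numerator: 87600 * 3.141 = 275151.6
Denominator: 8.7 * 41.7 * 1601 = 580826.79
CR = 275151.6 / 580826.79 = 0.473724 mm/y

0.473724 mm/y


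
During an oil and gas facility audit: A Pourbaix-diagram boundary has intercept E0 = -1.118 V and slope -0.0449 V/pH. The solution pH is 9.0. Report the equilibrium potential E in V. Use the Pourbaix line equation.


Apply the Pourbaix line equation: E = E0 + slope*pH
E = -1.118 + (-0.0449)*9.0 = -1.118 + (-0.4041) = -1.5221 V
Rounded to 3 decimal places: E = -1.522 V

-1.522 V


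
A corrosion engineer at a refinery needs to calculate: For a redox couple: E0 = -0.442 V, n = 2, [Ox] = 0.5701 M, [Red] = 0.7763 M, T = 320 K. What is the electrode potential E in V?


Apply the Nernst equation: E = E0 + (RT/nF)*ln([Ox]/[Red])
Step 1: RT/nF = 8.314*320/(2*96485) = 0.01378701 V
Step 2: [Ox]/[Red] = 0.5701/0.7763 = 0.734381
Step 3: ln(0.734381) = -0.308727
Step 4: correction = 0.01378701 * -0.308727 = -0.0043 V
E = -0.442 + -0.0043 = -0.4463 V

-0.4463 V


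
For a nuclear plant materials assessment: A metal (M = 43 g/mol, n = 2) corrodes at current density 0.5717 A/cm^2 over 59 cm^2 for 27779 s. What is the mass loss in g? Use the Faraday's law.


Apply Faraday's law: m = i*A*t*M / (n*F)
Total charge passed Q = i*A*t = 0.5717*59*27779 = 936994.0037 C
m = Q*M/(n*F) = 936994.0037*43/(2*96485) = 208.793 g

208.793 g


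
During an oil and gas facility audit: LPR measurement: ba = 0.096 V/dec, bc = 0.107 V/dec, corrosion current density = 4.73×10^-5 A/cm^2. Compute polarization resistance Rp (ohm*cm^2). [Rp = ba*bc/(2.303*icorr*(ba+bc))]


Apply the Stern-Geary equation: Rp = ba*bc / (2.303*icorr*(ba+bc))
ba*bc = 0.096*0.107 = 0.010272
ba+bc = 0.203; 2.303*icorr*(ba+bc) = 2.303*4.73×10^-5*0.203 = 2.2113176×10^-5
Rp = 0.010272 / 2.2113176×10^-5 = 464.5 ohm*cm^2

464.5 ohm*cm^2


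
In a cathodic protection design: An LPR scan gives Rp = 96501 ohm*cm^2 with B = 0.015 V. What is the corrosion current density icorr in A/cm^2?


Apply the Stern-Geary relation: icorr = B / Rp
icorr = 0.015 / 96501 = 1.554×10^-7 A/cm^2

1.554×10^-7 A/cm^2


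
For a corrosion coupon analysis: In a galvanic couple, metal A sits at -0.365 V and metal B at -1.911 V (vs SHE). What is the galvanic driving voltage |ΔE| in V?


Driving voltage is the absolute potential difference.
|ΔE| = |-0.365 − (-1.911)| = 1.546 V

1.546 V


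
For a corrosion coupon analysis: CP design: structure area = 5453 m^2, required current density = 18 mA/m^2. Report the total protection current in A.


I = area * current density, then convert mA → A (÷1000)
I = 5453 * 18 / 1000 = 98.15 A

98.15 A


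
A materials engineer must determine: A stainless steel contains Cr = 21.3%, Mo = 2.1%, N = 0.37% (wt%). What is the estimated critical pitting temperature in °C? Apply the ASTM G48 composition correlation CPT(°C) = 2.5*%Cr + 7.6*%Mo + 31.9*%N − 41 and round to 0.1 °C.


Apply the ASTM G48 empirical CPT estimate: CPT(°C) = 2.5*%Cr + 7.6*%Mo + 31.9*%N − 41
2.5*21.3 = 53.25; 7.6*2.1 = 15.96; 31.9*0.37 = 11.803
CPT = 53.25 + 15.96 + 11.803 − 41 = 40.013 °C
Rounded to 0.1 °C: CPT ≈ 40.0 °C

40.0 °C


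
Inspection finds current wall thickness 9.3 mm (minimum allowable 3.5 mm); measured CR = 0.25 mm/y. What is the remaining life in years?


Apply the remaining-life relation: RL = (t_current − t_min) / CR
RL = (9.3 − 3.5) / 0.25 = 5.8 / 0.25 = 23.2 years

23.2 years


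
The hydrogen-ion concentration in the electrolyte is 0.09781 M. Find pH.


pH = −log10[H+]
pH = −log10(0.09781) = 1.01

1.01


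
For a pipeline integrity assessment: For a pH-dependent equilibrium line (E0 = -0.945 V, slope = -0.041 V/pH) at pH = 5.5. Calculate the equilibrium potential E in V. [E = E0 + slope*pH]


Apply the Pourbaix line equation: E = E0 + slope*pH
E = -0.945 + (-0.041)*5.5 = -0.945 + (-0.2255) = -1.1705 V
Rounded to 3 decimal places: E = -1.171 V

-1.171 V
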